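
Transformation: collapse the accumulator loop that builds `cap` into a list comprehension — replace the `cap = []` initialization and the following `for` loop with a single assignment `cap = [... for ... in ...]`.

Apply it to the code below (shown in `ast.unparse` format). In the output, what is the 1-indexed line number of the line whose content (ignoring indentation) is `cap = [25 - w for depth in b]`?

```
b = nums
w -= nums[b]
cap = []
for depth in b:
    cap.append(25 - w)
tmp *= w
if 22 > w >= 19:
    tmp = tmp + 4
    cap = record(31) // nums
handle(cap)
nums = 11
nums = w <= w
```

Transformed code:
b = nums
w -= nums[b]
cap = [25 - w for depth in b]
tmp *= w
if 22 > w >= 19:
    tmp = tmp + 4
    cap = record(31) // nums
handle(cap)
nums = 11
nums = w <= w

3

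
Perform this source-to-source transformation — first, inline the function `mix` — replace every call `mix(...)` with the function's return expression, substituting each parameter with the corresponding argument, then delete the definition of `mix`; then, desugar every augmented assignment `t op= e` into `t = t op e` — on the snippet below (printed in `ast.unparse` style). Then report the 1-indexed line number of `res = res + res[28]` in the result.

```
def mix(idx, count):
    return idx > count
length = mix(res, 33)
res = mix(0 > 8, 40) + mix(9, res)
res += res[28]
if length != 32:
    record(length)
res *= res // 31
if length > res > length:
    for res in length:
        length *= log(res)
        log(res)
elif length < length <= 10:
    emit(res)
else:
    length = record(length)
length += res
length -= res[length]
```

3

Transformed code:
length = res > 33
res = ((0 > 8) > 40) + (9 > res)
res = res + res[28]
if length != 32:
    record(length)
res = res * (res // 31)
if length > res > length:
    for res in length:
        length = length * log(res)
        log(res)
elif length < length <= 10:
    emit(res)
else:
    length = record(length)
length = length + res
length = length - res[length]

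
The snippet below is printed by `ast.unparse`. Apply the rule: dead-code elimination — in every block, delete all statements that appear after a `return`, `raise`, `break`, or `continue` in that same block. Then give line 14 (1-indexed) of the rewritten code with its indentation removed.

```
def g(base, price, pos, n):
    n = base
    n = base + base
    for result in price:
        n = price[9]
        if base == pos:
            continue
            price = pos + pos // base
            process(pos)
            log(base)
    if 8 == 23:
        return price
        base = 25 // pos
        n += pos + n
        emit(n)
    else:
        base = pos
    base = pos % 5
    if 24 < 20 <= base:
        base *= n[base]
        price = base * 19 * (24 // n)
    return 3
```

Transformed code:
def g(base, price, pos, n):
    n = base
    n = base + base
    for result in price:
        n = price[9]
        if base == pos:
            continue
    if 8 == 23:
        return price
    else:
        base = pos
    base = pos % 5
    if 24 < 20 <= base:
        base *= n[base]
        price = base * 19 * (24 // n)
    return 3

base *= n[base]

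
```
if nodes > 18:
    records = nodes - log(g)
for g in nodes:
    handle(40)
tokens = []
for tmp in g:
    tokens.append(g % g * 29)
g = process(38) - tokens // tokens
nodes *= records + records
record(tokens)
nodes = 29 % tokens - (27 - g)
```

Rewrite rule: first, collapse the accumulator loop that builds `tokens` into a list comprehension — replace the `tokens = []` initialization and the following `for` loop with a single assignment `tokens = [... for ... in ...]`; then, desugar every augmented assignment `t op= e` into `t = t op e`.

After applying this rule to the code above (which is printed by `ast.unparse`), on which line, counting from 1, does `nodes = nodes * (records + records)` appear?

Transformed code:
if nodes > 18:
    records = nodes - log(g)
for g in nodes:
    handle(40)
tokens = [g % g * 29 for tmp in g]
g = process(38) - tokens // tokens
nodes = nodes * (records + records)
record(tokens)
nodes = 29 % tokens - (27 - g)

7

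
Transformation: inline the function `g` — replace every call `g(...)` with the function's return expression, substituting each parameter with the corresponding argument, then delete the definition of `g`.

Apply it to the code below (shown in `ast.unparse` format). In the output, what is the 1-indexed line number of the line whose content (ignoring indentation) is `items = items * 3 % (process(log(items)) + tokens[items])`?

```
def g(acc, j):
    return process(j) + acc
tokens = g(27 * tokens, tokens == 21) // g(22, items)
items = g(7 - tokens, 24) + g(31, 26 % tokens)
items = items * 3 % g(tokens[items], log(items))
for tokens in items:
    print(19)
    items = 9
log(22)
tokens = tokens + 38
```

3

Transformed code:
tokens = (process(tokens == 21) + 27 * tokens) // (process(items) + 22)
items = process(24) + (7 - tokens) + (process(26 % tokens) + 31)
items = items * 3 % (process(log(items)) + tokens[items])
for tokens in items:
    print(19)
    items = 9
log(22)
tokens = tokens + 38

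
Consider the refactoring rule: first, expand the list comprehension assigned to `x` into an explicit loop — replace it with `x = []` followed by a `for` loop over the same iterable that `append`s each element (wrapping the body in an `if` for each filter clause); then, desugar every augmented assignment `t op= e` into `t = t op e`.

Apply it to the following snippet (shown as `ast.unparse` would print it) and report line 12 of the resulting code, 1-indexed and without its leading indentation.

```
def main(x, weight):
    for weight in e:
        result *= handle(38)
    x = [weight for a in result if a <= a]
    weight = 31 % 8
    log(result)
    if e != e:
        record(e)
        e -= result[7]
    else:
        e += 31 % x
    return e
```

Transformed code:
def main(x, weight):
    for weight in e:
        result = result * handle(38)
    x = []
    for a in result:
        if a <= a:
            x.append(weight)
    weight = 31 % 8
    log(result)
    if e != e:
        record(e)
        e = e - result[7]
    else:
        e = e + 31 % x
    return e

e = e - result[7]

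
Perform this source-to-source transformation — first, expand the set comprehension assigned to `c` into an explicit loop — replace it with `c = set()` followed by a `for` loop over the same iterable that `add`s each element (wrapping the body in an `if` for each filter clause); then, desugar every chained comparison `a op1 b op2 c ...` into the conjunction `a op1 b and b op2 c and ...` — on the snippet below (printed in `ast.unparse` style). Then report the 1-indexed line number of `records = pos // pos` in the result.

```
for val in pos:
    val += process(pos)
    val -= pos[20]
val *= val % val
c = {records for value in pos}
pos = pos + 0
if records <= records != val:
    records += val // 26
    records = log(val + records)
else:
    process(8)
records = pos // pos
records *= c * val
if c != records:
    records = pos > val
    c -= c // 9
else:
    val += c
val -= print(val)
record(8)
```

Transformed code:
for val in pos:
    val += process(pos)
    val -= pos[20]
val *= val % val
c = set()
for value in pos:
    c.add(records)
pos = pos + 0
if records <= records and records != val:
    records += val // 26
    records = log(val + records)
else:
    process(8)
records = pos // pos
records *= c * val
if c != records:
    records = pos > val
    c -= c // 9
else:
    val += c
val -= print(val)
record(8)

14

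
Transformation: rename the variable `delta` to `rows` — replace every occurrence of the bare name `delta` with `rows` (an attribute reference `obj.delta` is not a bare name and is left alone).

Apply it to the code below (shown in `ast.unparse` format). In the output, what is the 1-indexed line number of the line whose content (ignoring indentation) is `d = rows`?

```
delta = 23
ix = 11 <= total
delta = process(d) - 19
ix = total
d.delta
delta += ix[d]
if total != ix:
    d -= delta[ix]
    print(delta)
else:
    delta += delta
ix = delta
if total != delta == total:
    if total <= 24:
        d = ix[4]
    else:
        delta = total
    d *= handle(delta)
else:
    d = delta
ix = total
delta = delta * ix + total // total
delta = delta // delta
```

20

Transformed code:
rows = 23
ix = 11 <= total
rows = process(d) - 19
ix = total
d.delta
rows += ix[d]
if total != ix:
    d -= rows[ix]
    print(rows)
else:
    rows += rows
ix = rows
if total != rows == total:
    if total <= 24:
        d = ix[4]
    else:
        rows = total
    d *= handle(rows)
else:
    d = rows
ix = total
rows = rows * ix + total // total
rows = rows // rows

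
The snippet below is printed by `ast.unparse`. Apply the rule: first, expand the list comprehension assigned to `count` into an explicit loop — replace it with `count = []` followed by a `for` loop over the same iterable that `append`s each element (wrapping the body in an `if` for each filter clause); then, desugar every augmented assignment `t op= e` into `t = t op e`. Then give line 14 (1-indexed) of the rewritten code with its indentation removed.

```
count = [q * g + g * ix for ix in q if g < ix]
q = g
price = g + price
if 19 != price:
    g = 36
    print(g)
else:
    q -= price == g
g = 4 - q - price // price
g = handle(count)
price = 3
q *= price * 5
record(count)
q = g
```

Transformed code:
count = []
for ix in q:
    if g < ix:
        count.append(q * g + g * ix)
q = g
price = g + price
if 19 != price:
    g = 36
    print(g)
else:
    q = q - (price == g)
g = 4 - q - price // price
g = handle(count)
price = 3
q = q * (price * 5)
record(count)
q = g

price = 3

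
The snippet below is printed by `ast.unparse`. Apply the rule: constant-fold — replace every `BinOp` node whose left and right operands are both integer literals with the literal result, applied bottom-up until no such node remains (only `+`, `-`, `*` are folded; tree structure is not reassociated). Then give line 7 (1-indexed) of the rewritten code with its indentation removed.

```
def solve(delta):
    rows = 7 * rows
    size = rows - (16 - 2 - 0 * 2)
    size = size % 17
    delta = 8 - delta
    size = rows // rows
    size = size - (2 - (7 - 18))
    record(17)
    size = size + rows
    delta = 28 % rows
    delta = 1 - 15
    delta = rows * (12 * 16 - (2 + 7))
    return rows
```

Transformed code:
def solve(delta):
    rows = 7 * rows
    size = rows - 14
    size = size % 17
    delta = 8 - delta
    size = rows // rows
    size = size - 13
    record(17)
    size = size + rows
    delta = 28 % rows
    delta = -14
    delta = rows * 183
    return rows

size = size - 13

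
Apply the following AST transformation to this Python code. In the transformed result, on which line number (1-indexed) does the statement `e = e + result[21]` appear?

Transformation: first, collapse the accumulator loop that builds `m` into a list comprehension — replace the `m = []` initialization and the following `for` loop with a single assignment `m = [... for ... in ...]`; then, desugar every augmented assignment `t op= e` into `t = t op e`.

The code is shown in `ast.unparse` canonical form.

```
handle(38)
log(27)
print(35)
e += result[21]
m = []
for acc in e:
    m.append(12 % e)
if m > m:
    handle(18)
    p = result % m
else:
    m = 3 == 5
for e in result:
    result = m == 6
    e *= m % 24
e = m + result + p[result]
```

Transformed code:
handle(38)
log(27)
print(35)
e = e + result[21]
m = [12 % e for acc in e]
if m > m:
    handle(18)
    p = result % m
else:
    m = 3 == 5
for e in result:
    result = m == 6
    e = e * (m % 24)
e = m + result + p[result]

4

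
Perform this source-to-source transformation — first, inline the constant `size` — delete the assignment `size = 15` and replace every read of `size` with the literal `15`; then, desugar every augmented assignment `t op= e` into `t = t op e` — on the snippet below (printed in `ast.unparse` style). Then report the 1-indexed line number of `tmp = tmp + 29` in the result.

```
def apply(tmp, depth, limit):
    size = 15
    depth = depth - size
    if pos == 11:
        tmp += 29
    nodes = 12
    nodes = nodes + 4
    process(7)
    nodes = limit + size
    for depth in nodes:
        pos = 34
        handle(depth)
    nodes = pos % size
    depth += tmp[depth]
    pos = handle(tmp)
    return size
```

4

Transformed code:
def apply(tmp, depth, limit):
    depth = depth - 15
    if pos == 11:
        tmp = tmp + 29
    nodes = 12
    nodes = nodes + 4
    process(7)
    nodes = limit + 15
    for depth in nodes:
        pos = 34
        handle(depth)
    nodes = pos % 15
    depth = depth + tmp[depth]
    pos = handle(tmp)
    return 15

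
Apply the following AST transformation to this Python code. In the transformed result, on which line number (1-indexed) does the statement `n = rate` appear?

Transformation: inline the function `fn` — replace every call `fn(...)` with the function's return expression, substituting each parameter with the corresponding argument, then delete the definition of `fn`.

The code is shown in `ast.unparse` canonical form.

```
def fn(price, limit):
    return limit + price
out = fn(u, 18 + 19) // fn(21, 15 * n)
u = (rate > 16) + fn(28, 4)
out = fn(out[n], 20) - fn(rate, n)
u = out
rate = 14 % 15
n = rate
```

Transformed code:
out = (18 + 19 + u) // (15 * n + 21)
u = (rate > 16) + (4 + 28)
out = 20 + out[n] - (n + rate)
u = out
rate = 14 % 15
n = rate

6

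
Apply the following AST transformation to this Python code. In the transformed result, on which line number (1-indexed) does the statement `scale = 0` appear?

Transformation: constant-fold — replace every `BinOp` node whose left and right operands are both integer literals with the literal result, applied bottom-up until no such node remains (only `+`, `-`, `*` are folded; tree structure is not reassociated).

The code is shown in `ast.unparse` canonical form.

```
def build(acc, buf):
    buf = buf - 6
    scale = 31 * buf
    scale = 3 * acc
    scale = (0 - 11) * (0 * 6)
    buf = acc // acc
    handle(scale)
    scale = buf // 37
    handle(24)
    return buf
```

5

Transformed code:
def build(acc, buf):
    buf = buf - 6
    scale = 31 * buf
    scale = 3 * acc
    scale = 0
    buf = acc // acc
    handle(scale)
    scale = buf // 37
    handle(24)
    return buf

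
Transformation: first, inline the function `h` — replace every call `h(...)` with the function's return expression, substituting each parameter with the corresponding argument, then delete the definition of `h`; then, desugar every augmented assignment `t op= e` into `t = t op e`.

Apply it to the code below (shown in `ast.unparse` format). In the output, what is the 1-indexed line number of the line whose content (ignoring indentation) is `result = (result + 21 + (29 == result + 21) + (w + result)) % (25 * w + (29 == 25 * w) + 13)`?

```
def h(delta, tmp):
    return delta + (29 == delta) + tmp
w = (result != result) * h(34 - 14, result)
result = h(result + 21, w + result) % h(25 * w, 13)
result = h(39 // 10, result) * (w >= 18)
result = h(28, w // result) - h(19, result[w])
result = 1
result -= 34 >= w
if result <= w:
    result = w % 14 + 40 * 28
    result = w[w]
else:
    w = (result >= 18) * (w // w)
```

2

Transformed code:
w = (result != result) * (34 - 14 + (29 == 34 - 14) + result)
result = (result + 21 + (29 == result + 21) + (w + result)) % (25 * w + (29 == 25 * w) + 13)
result = (39 // 10 + (29 == 39 // 10) + result) * (w >= 18)
result = 28 + (29 == 28) + w // result - (19 + (29 == 19) + result[w])
result = 1
result = result - (34 >= w)
if result <= w:
    result = w % 14 + 40 * 28
    result = w[w]
else:
    w = (result >= 18) * (w // w)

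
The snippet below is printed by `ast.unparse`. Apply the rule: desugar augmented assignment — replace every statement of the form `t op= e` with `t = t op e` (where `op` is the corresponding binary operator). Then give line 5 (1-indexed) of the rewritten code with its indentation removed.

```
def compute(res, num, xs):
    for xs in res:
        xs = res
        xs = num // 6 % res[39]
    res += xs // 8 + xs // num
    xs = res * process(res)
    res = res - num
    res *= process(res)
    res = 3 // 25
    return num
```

Transformed code:
def compute(res, num, xs):
    for xs in res:
        xs = res
        xs = num // 6 % res[39]
    res = res + (xs // 8 + xs // num)
    xs = res * process(res)
    res = res - num
    res = res * process(res)
    res = 3 // 25
    return num

res = res + (xs // 8 + xs // num)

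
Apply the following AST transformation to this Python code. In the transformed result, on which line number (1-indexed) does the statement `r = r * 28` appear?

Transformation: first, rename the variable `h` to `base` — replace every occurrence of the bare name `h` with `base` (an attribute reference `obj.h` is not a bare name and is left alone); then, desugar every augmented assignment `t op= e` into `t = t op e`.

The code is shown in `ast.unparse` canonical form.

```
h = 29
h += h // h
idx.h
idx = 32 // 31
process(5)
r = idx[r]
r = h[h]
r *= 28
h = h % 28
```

Transformed code:
base = 29
base = base + base // base
idx.h
idx = 32 // 31
process(5)
r = idx[r]
r = base[base]
r = r * 28
base = base % 28

8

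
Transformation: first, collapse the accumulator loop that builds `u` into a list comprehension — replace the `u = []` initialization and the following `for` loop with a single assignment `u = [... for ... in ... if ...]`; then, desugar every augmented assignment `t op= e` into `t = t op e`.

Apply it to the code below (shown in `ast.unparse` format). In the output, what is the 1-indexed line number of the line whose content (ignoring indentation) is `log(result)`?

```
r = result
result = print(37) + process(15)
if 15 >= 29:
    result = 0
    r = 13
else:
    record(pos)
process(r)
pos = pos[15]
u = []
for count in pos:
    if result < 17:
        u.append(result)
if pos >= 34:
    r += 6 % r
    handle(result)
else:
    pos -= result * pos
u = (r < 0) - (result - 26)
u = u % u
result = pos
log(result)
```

19

Transformed code:
r = result
result = print(37) + process(15)
if 15 >= 29:
    result = 0
    r = 13
else:
    record(pos)
process(r)
pos = pos[15]
u = [result for count in pos if result < 17]
if pos >= 34:
    r = r + 6 % r
    handle(result)
else:
    pos = pos - result * pos
u = (r < 0) - (result - 26)
u = u % u
result = pos
log(result)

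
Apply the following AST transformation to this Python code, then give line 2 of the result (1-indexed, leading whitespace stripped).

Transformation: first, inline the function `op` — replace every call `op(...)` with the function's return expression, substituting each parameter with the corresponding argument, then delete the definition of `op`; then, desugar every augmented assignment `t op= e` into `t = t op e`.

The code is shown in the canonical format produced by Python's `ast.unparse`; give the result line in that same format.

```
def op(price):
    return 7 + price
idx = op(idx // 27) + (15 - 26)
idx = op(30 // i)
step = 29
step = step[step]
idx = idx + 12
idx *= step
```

idx = 7 + 30 // i

Transformed code:
idx = 7 + idx // 27 + (15 - 26)
idx = 7 + 30 // i
step = 29
step = step[step]
idx = idx + 12
idx = idx * step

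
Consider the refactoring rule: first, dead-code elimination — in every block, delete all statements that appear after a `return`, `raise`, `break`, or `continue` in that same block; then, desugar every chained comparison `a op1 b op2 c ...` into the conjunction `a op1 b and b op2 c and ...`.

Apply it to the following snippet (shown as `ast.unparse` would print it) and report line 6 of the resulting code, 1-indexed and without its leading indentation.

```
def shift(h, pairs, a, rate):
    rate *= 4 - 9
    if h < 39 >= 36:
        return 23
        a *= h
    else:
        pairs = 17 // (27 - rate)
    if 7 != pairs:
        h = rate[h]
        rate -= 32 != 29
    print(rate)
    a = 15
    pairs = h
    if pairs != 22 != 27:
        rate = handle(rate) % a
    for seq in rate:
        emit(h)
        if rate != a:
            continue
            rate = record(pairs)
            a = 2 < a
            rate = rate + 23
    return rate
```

Transformed code:
def shift(h, pairs, a, rate):
    rate *= 4 - 9
    if h < 39 and 39 >= 36:
        return 23
    else:
        pairs = 17 // (27 - rate)
    if 7 != pairs:
        h = rate[h]
        rate -= 32 != 29
    print(rate)
    a = 15
    pairs = h
    if pairs != 22 and 22 != 27:
        rate = handle(rate) % a
    for seq in rate:
        emit(h)
        if rate != a:
            continue
    return rate

pairs = 17 // (27 - rate)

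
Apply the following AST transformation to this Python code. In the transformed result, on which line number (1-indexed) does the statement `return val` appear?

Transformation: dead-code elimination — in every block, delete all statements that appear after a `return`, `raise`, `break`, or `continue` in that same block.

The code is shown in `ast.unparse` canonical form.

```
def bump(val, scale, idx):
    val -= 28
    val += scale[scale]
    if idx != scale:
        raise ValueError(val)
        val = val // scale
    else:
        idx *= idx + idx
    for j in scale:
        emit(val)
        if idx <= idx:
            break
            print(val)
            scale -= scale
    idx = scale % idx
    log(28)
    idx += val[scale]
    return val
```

15

Transformed code:
def bump(val, scale, idx):
    val -= 28
    val += scale[scale]
    if idx != scale:
        raise ValueError(val)
    else:
        idx *= idx + idx
    for j in scale:
        emit(val)
        if idx <= idx:
            break
    idx = scale % idx
    log(28)
    idx += val[scale]
    return val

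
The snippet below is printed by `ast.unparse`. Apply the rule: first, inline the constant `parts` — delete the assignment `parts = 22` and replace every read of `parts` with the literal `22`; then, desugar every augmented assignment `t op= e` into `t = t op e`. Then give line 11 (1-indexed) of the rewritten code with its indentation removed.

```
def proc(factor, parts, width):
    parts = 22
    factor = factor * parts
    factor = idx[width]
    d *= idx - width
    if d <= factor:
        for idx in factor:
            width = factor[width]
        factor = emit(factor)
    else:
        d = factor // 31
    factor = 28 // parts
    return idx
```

factor = 28 // 22

Transformed code:
def proc(factor, parts, width):
    factor = factor * 22
    factor = idx[width]
    d = d * (idx - width)
    if d <= factor:
        for idx in factor:
            width = factor[width]
        factor = emit(factor)
    else:
        d = factor // 31
    factor = 28 // 22
    return idx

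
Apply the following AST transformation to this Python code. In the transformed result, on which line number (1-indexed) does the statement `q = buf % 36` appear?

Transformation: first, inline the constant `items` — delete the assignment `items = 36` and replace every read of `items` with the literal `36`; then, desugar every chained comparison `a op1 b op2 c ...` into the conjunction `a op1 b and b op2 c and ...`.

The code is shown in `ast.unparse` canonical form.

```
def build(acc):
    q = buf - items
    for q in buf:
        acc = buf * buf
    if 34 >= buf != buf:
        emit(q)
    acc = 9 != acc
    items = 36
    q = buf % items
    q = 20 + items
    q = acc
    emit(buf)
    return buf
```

Transformed code:
def build(acc):
    q = buf - 36
    for q in buf:
        acc = buf * buf
    if 34 >= buf and buf != buf:
        emit(q)
    acc = 9 != acc
    q = buf % 36
    q = 20 + 36
    q = acc
    emit(buf)
    return buf

8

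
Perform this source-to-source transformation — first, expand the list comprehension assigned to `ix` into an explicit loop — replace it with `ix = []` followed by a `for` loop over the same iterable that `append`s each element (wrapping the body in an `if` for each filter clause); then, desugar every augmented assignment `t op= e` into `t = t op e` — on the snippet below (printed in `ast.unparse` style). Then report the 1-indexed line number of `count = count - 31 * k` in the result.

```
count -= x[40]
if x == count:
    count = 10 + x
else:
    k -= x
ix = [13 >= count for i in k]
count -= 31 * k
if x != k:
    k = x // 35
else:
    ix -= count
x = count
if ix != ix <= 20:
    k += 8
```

Transformed code:
count = count - x[40]
if x == count:
    count = 10 + x
else:
    k = k - x
ix = []
for i in k:
    ix.append(13 >= count)
count = count - 31 * k
if x != k:
    k = x // 35
else:
    ix = ix - count
x = count
if ix != ix <= 20:
    k = k + 8

9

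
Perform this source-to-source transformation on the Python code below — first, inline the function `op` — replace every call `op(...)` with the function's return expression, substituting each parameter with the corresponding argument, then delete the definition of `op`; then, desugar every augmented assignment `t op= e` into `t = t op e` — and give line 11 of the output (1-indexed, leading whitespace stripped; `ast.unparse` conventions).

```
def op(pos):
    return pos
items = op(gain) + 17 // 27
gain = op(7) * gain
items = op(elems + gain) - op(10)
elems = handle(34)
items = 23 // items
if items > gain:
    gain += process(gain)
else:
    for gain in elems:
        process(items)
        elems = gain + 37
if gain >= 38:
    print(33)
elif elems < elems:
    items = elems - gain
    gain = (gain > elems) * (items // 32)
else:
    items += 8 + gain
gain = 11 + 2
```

Transformed code:
items = gain + 17 // 27
gain = 7 * gain
items = elems + gain - 10
elems = handle(34)
items = 23 // items
if items > gain:
    gain = gain + process(gain)
else:
    for gain in elems:
        process(items)
        elems = gain + 37
if gain >= 38:
    print(33)
elif elems < elems:
    items = elems - gain
    gain = (gain > elems) * (items // 32)
else:
    items = items + (8 + gain)
gain = 11 + 2

elems = gain + 37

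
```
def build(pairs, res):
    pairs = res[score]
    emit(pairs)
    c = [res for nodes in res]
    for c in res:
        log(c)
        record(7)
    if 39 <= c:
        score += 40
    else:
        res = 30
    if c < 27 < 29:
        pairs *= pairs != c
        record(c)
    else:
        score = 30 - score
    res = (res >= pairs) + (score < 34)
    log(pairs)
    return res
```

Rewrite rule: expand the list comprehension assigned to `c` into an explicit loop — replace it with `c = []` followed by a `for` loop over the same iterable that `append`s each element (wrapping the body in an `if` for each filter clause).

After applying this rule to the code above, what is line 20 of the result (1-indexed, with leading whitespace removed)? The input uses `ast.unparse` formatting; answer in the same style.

log(pairs)

Transformed code:
def build(pairs, res):
    pairs = res[score]
    emit(pairs)
    c = []
    for nodes in res:
        c.append(res)
    for c in res:
        log(c)
        record(7)
    if 39 <= c:
        score += 40
    else:
        res = 30
    if c < 27 < 29:
        pairs *= pairs != c
        record(c)
    else:
        score = 30 - score
    res = (res >= pairs) + (score < 34)
    log(pairs)
    return res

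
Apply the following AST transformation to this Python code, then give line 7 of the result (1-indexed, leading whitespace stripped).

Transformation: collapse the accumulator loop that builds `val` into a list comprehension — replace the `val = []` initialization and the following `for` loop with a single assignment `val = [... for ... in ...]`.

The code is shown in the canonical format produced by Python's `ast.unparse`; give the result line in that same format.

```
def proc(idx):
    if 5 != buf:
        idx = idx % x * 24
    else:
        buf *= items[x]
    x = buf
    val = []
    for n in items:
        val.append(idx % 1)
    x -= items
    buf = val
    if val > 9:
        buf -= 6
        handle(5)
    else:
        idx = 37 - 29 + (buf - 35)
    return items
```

Transformed code:
def proc(idx):
    if 5 != buf:
        idx = idx % x * 24
    else:
        buf *= items[x]
    x = buf
    val = [idx % 1 for n in items]
    x -= items
    buf = val
    if val > 9:
        buf -= 6
        handle(5)
    else:
        idx = 37 - 29 + (buf - 35)
    return items

val = [idx % 1 for n in items]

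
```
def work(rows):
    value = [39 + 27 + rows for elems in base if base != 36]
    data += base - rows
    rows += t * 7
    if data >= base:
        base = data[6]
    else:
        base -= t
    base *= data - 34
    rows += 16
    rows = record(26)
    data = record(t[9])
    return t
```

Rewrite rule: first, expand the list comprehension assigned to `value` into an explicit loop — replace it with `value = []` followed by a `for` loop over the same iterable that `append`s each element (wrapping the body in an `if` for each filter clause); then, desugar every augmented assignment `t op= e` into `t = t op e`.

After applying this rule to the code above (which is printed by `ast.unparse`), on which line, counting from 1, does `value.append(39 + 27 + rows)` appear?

5

Transformed code:
def work(rows):
    value = []
    for elems in base:
        if base != 36:
            value.append(39 + 27 + rows)
    data = data + (base - rows)
    rows = rows + t * 7
    if data >= base:
        base = data[6]
    else:
        base = base - t
    base = base * (data - 34)
    rows = rows + 16
    rows = record(26)
    data = record(t[9])
    return t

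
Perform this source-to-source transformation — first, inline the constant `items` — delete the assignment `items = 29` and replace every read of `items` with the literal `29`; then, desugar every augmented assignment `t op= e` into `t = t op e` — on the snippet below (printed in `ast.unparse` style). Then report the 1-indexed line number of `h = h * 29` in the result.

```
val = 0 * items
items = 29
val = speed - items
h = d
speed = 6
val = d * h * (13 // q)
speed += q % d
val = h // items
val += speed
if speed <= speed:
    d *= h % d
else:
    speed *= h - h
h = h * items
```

13

Transformed code:
val = 0 * 29
val = speed - 29
h = d
speed = 6
val = d * h * (13 // q)
speed = speed + q % d
val = h // 29
val = val + speed
if speed <= speed:
    d = d * (h % d)
else:
    speed = speed * (h - h)
h = h * 29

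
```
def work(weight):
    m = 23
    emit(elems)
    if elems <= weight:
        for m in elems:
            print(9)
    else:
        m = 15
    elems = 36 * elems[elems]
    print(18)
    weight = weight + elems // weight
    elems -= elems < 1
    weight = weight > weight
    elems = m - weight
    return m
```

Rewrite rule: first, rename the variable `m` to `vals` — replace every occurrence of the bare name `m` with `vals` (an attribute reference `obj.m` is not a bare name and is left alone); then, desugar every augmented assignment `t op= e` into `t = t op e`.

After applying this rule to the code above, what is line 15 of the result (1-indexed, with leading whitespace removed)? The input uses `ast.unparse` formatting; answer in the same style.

return vals

Transformed code:
def work(weight):
    vals = 23
    emit(elems)
    if elems <= weight:
        for vals in elems:
            print(9)
    else:
        vals = 15
    elems = 36 * elems[elems]
    print(18)
    weight = weight + elems // weight
    elems = elems - (elems < 1)
    weight = weight > weight
    elems = vals - weight
    return vals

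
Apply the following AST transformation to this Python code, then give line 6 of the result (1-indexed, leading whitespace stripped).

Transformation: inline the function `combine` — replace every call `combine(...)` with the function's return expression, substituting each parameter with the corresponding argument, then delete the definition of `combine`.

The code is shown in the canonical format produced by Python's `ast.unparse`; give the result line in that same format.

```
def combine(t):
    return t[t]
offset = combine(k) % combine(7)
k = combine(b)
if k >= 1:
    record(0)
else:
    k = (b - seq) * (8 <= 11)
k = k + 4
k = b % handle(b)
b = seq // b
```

k = (b - seq) * (8 <= 11)

Transformed code:
offset = k[k] % 7[7]
k = b[b]
if k >= 1:
    record(0)
else:
    k = (b - seq) * (8 <= 11)
k = k + 4
k = b % handle(b)
b = seq // b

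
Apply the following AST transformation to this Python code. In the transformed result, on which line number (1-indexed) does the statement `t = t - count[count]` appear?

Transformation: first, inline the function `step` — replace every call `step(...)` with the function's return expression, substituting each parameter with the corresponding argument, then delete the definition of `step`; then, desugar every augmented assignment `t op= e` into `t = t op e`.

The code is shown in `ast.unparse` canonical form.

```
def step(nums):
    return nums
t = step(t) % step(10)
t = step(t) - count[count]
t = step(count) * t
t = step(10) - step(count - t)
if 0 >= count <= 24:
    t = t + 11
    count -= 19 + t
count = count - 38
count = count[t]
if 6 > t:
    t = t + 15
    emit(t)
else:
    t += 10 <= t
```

Transformed code:
t = t % 10
t = t - count[count]
t = count * t
t = 10 - (count - t)
if 0 >= count <= 24:
    t = t + 11
    count = count - (19 + t)
count = count - 38
count = count[t]
if 6 > t:
    t = t + 15
    emit(t)
else:
    t = t + (10 <= t)

2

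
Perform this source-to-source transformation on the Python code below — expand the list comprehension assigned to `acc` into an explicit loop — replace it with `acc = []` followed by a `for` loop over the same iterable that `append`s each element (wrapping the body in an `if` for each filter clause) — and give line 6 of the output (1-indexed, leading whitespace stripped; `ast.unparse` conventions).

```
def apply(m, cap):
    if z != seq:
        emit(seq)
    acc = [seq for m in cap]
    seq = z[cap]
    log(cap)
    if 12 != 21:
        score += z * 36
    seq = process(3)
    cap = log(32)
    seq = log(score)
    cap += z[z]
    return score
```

acc.append(seq)

Transformed code:
def apply(m, cap):
    if z != seq:
        emit(seq)
    acc = []
    for m in cap:
        acc.append(seq)
    seq = z[cap]
    log(cap)
    if 12 != 21:
        score += z * 36
    seq = process(3)
    cap = log(32)
    seq = log(score)
    cap += z[z]
    return score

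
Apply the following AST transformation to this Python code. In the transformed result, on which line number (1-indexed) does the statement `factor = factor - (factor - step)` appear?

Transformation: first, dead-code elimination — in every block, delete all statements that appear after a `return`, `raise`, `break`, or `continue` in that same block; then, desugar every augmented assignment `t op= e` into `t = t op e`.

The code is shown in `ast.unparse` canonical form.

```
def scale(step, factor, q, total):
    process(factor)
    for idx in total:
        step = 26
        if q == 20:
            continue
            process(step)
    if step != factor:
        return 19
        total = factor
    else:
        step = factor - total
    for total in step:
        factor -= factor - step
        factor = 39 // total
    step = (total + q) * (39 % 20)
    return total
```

Transformed code:
def scale(step, factor, q, total):
    process(factor)
    for idx in total:
        step = 26
        if q == 20:
            continue
    if step != factor:
        return 19
    else:
        step = factor - total
    for total in step:
        factor = factor - (factor - step)
        factor = 39 // total
    step = (total + q) * (39 % 20)
    return total

12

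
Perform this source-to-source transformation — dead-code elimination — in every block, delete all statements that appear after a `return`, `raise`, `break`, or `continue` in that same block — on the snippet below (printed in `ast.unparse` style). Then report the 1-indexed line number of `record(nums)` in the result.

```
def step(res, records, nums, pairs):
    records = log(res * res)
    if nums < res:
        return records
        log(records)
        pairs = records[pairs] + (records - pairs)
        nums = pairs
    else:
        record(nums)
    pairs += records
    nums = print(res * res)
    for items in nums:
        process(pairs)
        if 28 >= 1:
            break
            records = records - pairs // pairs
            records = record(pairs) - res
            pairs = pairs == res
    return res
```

Transformed code:
def step(res, records, nums, pairs):
    records = log(res * res)
    if nums < res:
        return records
    else:
        record(nums)
    pairs += records
    nums = print(res * res)
    for items in nums:
        process(pairs)
        if 28 >= 1:
            break
    return res

6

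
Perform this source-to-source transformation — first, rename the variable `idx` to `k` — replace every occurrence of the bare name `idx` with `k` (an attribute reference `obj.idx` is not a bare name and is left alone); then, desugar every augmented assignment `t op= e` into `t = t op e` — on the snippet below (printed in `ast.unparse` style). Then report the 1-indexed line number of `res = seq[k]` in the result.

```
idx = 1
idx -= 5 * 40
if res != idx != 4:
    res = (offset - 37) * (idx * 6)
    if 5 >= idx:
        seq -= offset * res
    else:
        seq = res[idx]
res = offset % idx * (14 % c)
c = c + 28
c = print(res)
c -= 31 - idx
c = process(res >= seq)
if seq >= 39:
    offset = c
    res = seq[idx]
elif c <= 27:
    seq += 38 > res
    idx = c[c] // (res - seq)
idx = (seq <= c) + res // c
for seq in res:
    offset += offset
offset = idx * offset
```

16

Transformed code:
k = 1
k = k - 5 * 40
if res != k != 4:
    res = (offset - 37) * (k * 6)
    if 5 >= k:
        seq = seq - offset * res
    else:
        seq = res[k]
res = offset % k * (14 % c)
c = c + 28
c = print(res)
c = c - (31 - k)
c = process(res >= seq)
if seq >= 39:
    offset = c
    res = seq[k]
elif c <= 27:
    seq = seq + (38 > res)
    k = c[c] // (res - seq)
k = (seq <= c) + res // c
for seq in res:
    offset = offset + offset
offset = k * offset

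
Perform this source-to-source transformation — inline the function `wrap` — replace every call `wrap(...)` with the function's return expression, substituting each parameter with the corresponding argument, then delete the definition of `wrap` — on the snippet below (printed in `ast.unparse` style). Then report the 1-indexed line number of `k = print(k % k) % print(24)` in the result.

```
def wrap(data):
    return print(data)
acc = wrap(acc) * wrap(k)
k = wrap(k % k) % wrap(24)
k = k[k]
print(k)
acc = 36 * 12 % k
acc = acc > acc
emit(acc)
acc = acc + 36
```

Transformed code:
acc = print(acc) * print(k)
k = print(k % k) % print(24)
k = k[k]
print(k)
acc = 36 * 12 % k
acc = acc > acc
emit(acc)
acc = acc + 36

2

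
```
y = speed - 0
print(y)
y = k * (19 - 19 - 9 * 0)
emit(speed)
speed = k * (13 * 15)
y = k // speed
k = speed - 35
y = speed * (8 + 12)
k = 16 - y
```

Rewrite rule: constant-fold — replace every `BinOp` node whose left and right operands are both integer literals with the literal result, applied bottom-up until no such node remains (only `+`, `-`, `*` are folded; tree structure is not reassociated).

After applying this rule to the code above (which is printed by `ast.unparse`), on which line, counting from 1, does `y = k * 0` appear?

Transformed code:
y = speed - 0
print(y)
y = k * 0
emit(speed)
speed = k * 195
y = k // speed
k = speed - 35
y = speed * 20
k = 16 - y

3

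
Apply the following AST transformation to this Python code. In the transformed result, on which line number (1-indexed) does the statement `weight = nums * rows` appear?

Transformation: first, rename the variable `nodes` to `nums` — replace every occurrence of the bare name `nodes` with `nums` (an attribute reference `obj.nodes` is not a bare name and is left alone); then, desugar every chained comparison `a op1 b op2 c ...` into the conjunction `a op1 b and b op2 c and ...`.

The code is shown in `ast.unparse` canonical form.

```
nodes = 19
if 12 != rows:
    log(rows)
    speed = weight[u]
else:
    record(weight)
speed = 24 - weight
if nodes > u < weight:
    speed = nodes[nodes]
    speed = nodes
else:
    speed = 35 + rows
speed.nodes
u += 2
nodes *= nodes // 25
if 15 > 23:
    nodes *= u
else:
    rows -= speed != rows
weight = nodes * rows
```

Transformed code:
nums = 19
if 12 != rows:
    log(rows)
    speed = weight[u]
else:
    record(weight)
speed = 24 - weight
if nums > u and u < weight:
    speed = nums[nums]
    speed = nums
else:
    speed = 35 + rows
speed.nodes
u += 2
nums *= nums // 25
if 15 > 23:
    nums *= u
else:
    rows -= speed != rows
weight = nums * rows

20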